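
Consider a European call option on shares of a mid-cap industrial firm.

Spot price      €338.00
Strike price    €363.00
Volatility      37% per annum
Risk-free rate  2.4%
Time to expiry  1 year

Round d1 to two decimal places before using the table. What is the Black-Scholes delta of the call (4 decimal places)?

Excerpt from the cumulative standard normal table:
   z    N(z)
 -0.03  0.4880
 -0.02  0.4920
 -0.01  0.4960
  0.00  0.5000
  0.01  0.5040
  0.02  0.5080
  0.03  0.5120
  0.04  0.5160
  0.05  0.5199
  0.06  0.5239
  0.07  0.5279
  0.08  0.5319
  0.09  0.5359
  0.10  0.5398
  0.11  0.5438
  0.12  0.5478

0.5239

T = 1;  σ√T = 0.3700
d₁ = [ln(338/363) + (0.024 + 0.37²/2)·1] / 0.3700 = [-0.0714 + 0.0925] / 0.3700 = 0.0570 ⇒ 0.06
N(d₁) = N(0.06) = 0.5239
Δ_call = N(d₁) = 0.5239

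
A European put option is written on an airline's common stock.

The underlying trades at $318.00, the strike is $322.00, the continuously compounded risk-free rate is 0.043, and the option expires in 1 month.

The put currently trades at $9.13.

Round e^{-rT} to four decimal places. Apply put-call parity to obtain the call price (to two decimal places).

exp(−rT) = exp(−0.043·0.08333) = 0.9964
Put-call parity: C − P = S − K·e^(−rT) = 318 − 322·0.9964 = 318 − 320.8408 = -2.8408
C = P + (C − P) = 9.13 + (-2.8408) = 6.2892

$6.29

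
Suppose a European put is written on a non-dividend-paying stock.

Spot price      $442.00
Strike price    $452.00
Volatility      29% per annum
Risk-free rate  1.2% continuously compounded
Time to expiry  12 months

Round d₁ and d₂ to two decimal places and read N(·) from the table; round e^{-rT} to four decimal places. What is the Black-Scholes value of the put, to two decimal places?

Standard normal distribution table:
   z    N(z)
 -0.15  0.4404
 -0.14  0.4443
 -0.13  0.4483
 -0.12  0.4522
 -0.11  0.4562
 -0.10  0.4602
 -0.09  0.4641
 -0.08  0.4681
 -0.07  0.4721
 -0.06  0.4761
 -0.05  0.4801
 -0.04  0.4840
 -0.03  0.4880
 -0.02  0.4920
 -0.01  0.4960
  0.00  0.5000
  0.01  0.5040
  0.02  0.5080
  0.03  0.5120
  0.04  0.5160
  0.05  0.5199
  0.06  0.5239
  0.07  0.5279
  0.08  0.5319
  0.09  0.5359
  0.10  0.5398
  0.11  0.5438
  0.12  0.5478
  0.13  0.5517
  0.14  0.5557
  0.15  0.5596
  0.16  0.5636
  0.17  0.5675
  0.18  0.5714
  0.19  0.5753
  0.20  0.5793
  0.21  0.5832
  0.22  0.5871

$53.56

σ√T = 0.29·√1 = 0.2900
d₁ = [ln(442/452) + (0.012 + 0.29²/2)·1] / 0.2900 = [-0.0224 + 0.0541] / 0.2900 = 0.1092 → 0.11
d₂ = d₁ − σ√T = 0.1092 − 0.2900 = -0.1808 → -0.18
e^(−rT) = e^(−0.012·1) = 0.9881
P = 452·0.9881·N(0.18) − 442·N(-0.11) = 452·0.9881·0.5714 − 442·0.4562 = 255.1994 − 201.6404 = 53.5590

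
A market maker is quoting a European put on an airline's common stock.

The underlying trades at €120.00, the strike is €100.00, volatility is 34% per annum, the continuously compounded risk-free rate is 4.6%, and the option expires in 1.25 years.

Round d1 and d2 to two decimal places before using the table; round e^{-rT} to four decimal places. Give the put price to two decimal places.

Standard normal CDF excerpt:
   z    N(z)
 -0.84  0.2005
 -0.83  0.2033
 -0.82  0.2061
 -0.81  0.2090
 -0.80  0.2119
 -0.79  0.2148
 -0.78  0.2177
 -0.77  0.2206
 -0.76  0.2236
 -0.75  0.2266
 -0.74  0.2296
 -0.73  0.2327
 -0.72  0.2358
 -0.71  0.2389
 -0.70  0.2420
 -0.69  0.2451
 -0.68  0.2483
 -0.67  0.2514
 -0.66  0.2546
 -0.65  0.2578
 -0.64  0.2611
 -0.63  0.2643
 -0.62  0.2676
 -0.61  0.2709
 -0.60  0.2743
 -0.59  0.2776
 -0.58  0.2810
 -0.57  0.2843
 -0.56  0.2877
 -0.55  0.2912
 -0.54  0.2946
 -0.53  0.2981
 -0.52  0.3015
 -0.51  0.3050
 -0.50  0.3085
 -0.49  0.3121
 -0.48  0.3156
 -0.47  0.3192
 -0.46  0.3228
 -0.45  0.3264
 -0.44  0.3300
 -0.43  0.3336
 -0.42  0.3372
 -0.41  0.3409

σ√T = 0.34 × 1.1180 = 0.3801
d₁ = [ln(120/100) + (0.046 + 0.34²/2)·1.25] / 0.3801 = [0.1823 + 0.1298] / 0.3801 = 0.8210 ≈ 0.82
d₂ = d₁ − σ√T = 0.8210 − 0.3801 = 0.4408 ≈ 0.44
e^(−rT) = e^(−0.046·1.25) = 0.9441
P = 100·0.9441·N(-0.44) − 120·N(-0.82) = 100·0.9441·0.3300 − 120·0.2061 = 31.1553 − 24.7320 = 6.4233

€6.42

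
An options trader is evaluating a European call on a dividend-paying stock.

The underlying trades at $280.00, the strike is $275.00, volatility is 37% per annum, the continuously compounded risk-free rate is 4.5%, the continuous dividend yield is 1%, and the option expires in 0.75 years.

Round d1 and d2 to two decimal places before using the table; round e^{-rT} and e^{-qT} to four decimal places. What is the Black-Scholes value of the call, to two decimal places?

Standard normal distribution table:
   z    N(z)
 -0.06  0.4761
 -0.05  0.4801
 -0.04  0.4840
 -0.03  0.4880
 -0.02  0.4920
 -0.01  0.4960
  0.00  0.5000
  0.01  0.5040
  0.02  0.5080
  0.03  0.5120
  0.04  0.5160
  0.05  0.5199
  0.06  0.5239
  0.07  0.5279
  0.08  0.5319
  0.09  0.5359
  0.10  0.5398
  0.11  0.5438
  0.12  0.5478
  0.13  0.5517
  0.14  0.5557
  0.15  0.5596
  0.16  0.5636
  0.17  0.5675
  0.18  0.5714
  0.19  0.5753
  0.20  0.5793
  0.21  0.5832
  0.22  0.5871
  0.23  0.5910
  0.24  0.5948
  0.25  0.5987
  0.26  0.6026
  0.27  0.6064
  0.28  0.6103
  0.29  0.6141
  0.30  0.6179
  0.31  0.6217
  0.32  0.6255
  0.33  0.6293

T = 0.75;  σ√T = 0.3204
d₁ = [ln(280/275) + (0.045 − 0.01 + 0.37²/2)·0.75] / 0.3204 = [0.0180 + 0.0776] / 0.3204 = 0.2984 ≈ 0.30
d₂ = d₁ − σ√T = 0.2984 − 0.3204 = -0.0221 ≈ -0.02
exp(−qT) = exp(−0.01·0.75) = 0.9925;  exp(−rT) = exp(−0.045·0.75) = 0.9668
C = 280·0.9925·N(0.30) − 275·0.9668·N(-0.02) = 280·0.9925·0.6179 − 275·0.9668·0.4920 = 171.7144 − 130.8080 = 40.9064

$40.91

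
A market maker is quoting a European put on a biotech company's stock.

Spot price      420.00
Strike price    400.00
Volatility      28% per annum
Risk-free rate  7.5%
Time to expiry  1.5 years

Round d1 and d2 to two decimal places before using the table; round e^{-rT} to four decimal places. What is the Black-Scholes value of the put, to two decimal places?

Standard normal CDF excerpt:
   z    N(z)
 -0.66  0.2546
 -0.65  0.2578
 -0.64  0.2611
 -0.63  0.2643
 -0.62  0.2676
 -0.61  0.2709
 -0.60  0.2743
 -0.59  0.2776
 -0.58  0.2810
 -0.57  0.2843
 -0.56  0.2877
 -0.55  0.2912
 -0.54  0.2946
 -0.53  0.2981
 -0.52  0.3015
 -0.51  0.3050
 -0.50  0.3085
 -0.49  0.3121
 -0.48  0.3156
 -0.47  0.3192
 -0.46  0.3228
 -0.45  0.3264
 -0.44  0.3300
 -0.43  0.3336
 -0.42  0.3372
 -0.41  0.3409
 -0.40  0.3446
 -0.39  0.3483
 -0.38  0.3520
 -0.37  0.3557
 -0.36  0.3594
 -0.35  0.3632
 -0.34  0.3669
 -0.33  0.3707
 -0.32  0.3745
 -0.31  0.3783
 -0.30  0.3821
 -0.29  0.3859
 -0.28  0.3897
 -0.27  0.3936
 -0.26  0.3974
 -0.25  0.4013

26.92

σ√T = 0.28·√1.5 = 0.3429
d₁ = [ln(420/400) + (0.075 + ½·0.28²)·1.5] / (σ√T) = (0.0488 + 0.1713) / 0.3429 = 0.6418 ⇒ 0.64
d₂ = 0.6418 − 0.3429 = 0.2989 ⇒ 0.30
exp(−rT) = exp(−0.075·1.5) = 0.8936
N(−d₂) = N(-0.30) = 0.3821;  N(−d₁) = N(-0.64) = 0.2611
P = 400·0.8936·0.3821 − 420·0.2611 = 136.5778 − 109.6620 = 26.9158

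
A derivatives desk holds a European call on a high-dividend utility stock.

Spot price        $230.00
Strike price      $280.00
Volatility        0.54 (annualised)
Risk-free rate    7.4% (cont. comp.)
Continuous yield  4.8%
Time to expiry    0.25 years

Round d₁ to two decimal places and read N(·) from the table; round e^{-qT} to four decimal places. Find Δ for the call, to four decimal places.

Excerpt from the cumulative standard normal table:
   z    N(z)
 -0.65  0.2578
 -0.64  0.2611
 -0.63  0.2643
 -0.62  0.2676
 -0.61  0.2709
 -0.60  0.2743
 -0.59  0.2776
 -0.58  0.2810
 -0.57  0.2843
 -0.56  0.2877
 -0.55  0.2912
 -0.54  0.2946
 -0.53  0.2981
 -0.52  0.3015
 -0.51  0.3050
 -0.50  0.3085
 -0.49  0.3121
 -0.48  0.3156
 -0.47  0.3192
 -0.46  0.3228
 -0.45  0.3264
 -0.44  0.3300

σ√T = 0.54·√0.25 = 0.2700
ln(S/K) + (r − q + σ²/2)T = ln(230/280) + (0.074 − 0.048 + 0.54²/2)·0.25 = -0.1967 + 0.0430 = -0.1538
d₁ = -0.1538 / 0.2700 = -0.5695 ⇒ -0.57
N(d₁) = N(-0.57) = 0.2843
Δ_call = e^(−qT)·N(d₁) = 0.9881·0.2843 = 0.2809

0.2809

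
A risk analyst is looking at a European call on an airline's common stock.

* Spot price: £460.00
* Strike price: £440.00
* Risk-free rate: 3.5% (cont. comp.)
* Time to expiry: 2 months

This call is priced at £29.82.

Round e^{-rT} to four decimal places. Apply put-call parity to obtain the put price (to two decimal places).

exp(−rT) = exp(−0.035·0.1667) = 0.9942
Put-call parity: C − P = S − K·e^(−rT) = 460 − 440·0.9942 = 460 − 437.4480 = 22.5520
P = C − (C − P) = 29.82 − (22.5520) = 7.2680

£7.27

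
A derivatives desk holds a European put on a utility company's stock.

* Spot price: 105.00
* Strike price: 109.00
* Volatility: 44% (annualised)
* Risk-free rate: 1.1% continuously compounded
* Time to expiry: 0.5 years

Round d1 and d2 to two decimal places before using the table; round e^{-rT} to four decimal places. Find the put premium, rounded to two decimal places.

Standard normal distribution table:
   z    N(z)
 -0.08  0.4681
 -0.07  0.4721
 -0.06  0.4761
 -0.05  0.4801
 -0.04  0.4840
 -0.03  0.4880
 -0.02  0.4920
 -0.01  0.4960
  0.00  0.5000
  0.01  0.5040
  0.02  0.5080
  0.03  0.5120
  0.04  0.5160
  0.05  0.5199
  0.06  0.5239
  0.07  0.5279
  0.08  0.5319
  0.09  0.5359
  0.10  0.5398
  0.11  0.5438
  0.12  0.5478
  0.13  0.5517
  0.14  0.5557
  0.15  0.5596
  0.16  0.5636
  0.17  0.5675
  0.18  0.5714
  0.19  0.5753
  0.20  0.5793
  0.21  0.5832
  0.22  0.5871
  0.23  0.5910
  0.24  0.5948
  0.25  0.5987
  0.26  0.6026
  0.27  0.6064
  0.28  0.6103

σ√T = 0.44·√0.5 = 0.3111
d₁ = [ln(105/109) + (0.011 + 0.44²/2)·0.5] / 0.3111 = [-0.0374 + 0.0539] / 0.3111 = 0.0531 ≈ 0.05
d₂ = d₁ − σ√T = 0.0531 − 0.3111 = -0.2581 ≈ -0.26
exp(−rT) = exp(−0.011·0.5) = 0.9945
P = 109·0.9945·N(0.26) − 105·N(-0.05) = 109·0.9945·0.6026 − 105·0.4801 = 65.3221 − 50.4105 = 14.9116

14.91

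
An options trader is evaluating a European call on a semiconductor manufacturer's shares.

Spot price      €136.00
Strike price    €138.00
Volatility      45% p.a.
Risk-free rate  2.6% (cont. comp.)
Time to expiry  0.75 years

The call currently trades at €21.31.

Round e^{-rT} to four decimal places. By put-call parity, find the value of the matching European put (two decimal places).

€20.65

e^(−rT) = e^(−0.026·0.75) = 0.9807
Put-call parity: C − P = S − K·e^(−rT) = 136 − 138·0.9807 = 136 − 135.3366 = 0.6634
P = C − (C − P) = 21.31 − (0.6634) = 20.6466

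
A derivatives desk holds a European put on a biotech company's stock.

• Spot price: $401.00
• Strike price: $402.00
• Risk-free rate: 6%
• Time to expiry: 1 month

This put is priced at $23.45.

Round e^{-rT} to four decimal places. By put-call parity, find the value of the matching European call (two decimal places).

$24.46

exp(−rT) = exp(−0.06·0.08333) = 0.9950
Put-call parity: C − P = S − K·e^(−rT) = 401 − 402·0.9950 = 401 − 399.9900 = 1.0100
C = P + (C − P) = 23.45 + (1.0100) = 24.4600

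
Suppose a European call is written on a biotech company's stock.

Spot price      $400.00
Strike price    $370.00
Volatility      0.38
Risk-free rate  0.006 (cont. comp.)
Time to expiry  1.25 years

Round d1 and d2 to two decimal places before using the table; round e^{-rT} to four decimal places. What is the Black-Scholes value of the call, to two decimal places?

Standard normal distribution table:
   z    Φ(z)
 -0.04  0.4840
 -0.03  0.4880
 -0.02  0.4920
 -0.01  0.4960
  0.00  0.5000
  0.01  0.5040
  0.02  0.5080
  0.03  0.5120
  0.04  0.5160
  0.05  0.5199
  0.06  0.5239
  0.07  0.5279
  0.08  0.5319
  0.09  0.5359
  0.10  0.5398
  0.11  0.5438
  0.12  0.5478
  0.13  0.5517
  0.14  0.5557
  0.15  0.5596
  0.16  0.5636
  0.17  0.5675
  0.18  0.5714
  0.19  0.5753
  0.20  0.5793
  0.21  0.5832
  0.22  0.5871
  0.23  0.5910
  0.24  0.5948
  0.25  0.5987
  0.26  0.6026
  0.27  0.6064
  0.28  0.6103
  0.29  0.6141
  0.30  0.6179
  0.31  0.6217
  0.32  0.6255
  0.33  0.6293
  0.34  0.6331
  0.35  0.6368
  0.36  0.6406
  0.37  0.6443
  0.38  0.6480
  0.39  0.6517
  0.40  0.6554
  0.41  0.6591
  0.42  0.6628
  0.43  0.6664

$81.50

σ√T = 0.38 × 1.1180 = 0.4249
d₁ = [ln(400/370) + (0.006 + 0.38²/2)·1.25] / 0.4249 = [0.0780 + 0.0978] / 0.4249 = 0.4136 which rounds to 0.41
d₂ = d₁ − σ√T = 0.4136 − 0.4249 = -0.0113 which rounds to -0.01
exp(−rT) = exp(−0.006·1.25) = 0.9925
N(d₁) = N(0.41) = 0.6591;  N(d₂) = N(-0.01) = 0.4960
C = 400·0.6591 − 370·0.9925·0.4960 = 263.6400 − 182.1436 = 81.4964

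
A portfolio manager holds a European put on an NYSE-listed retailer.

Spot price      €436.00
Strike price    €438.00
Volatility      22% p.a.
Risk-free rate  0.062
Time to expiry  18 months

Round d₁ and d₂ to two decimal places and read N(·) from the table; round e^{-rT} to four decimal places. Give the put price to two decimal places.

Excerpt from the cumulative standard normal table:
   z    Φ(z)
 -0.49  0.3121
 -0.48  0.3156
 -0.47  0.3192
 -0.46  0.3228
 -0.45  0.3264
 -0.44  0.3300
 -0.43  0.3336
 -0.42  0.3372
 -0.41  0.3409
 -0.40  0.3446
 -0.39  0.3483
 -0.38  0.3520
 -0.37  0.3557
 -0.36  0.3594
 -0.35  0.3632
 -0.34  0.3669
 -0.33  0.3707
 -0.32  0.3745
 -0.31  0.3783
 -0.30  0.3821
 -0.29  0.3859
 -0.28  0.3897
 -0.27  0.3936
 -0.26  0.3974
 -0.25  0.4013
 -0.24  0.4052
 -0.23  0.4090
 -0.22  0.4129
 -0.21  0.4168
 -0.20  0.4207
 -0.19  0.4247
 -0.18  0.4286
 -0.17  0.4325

σ√T = 0.22 × 1.2247 = 0.2694
ln(S/K) + (r + σ²/2)T = ln(436/438) + (0.062 + 0.22²/2)·1.5 = -0.0046 + 0.1293 = 0.1247
d₁ = 0.1247 / 0.2694 = 0.4629 → 0.46
d₂ = d₁ − σ√T = 0.4629 − 0.2694 = 0.1934 → 0.19
exp(−rT) = exp(−0.062·1.5) = 0.9112
P = 438·0.9112·N(-0.19) − 436·N(-0.46) = 438·0.9112·0.4247 − 436·0.3228 = 169.5001 − 140.7408 = 28.7593

€28.76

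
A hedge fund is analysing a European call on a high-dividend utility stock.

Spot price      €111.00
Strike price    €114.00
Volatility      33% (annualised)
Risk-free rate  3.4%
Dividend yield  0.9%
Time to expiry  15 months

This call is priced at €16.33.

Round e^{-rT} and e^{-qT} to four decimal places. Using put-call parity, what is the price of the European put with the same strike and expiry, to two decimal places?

e^(−qT) = e^(−0.009·1.25) = 0.9888;  e^(−rT) = e^(−0.034·1.25) = 0.9584
Put-call parity: C − P = S·e^(−qT) − K·e^(−rT) = 111·0.9888 − 114·0.9584 = 109.7568 − 109.2576 = 0.4992
P = C − (C − P) = 16.33 − (0.4992) = 15.8308

€15.83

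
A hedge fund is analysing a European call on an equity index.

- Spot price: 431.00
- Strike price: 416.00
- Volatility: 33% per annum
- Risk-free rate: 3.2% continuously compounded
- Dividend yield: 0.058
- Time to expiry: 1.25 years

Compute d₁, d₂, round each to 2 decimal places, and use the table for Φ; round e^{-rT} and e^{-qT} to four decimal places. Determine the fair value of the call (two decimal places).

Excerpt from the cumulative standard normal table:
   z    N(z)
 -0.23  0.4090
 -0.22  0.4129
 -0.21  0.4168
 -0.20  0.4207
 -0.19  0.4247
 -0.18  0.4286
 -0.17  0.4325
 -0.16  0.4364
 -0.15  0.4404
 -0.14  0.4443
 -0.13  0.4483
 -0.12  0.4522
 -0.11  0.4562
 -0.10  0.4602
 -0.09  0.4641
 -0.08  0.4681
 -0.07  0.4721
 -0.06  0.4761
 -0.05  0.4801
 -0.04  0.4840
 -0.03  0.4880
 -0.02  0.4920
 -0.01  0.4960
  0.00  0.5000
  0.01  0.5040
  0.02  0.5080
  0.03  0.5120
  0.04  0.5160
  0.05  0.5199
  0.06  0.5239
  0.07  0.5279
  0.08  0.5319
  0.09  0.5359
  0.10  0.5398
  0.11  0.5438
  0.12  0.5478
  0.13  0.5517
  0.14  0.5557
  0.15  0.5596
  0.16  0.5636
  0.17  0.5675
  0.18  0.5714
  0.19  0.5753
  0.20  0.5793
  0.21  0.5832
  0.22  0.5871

59.31

σ√T = 0.33·√1.25 = 0.3690
d₁ = [ln(431/416) + (0.032 − 0.058 + ½·0.33²)·1.25] / (σ√T) = (0.0354 + 0.0356) / 0.3690 = 0.1924 which rounds to 0.19
d₂ = 0.1924 − 0.3690 = -0.1766 which rounds to -0.18
exp(−qT) = exp(−0.058·1.25) = 0.9301;  exp(−rT) = exp(−0.032·1.25) = 0.9608
N(d₁) = N(0.19) = 0.5753;  N(d₂) = N(-0.18) = 0.4286
C = 431·0.9301·0.5753 − 416·0.9608·0.4286 = 230.6223 − 171.3083 = 59.3140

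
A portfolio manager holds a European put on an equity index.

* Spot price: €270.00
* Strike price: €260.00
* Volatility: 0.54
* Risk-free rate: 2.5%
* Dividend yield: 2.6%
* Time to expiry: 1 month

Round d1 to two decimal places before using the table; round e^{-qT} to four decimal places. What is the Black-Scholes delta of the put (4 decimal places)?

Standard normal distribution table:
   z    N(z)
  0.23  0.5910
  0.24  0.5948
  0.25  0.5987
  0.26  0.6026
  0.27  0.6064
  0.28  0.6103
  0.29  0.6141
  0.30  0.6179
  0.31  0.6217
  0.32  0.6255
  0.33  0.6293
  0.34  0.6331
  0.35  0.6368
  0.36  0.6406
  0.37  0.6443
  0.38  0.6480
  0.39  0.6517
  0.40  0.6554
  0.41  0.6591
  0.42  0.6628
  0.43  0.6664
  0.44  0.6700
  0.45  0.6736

-0.3737

σ√T = 0.54·√0.08333 = 0.1559
d₁ = [ln(270/260) + (0.025 − 0.026 + 0.54²/2)·0.08333] / 0.1559 = [0.0377 + 0.0121] / 0.1559 = 0.3195 which rounds to 0.32
N(d₁) = N(0.32) = 0.6255
Δ_put = e^(−qT)·(N(d₁) − 1) = 0.9978·(0.6255 − 1) = -0.3737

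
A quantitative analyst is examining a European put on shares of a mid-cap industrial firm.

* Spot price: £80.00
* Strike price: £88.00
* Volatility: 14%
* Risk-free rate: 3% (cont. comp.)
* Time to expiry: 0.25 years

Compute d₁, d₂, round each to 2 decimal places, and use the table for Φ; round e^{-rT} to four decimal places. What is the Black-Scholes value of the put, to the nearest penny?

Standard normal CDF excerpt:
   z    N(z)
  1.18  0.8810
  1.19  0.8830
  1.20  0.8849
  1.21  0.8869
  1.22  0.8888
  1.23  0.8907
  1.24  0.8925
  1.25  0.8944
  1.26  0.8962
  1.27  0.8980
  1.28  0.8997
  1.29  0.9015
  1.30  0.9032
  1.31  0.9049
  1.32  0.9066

£7.63

σ√T = 0.14 × 0.5000 = 0.0700
d₁ = [ln(80/88) + (0.03 + 0.14²/2)·0.25] / 0.0700 = [-0.0953 + 0.0100] / 0.0700 = -1.2194 ≈ -1.22
d₂ = d₁ − σ√T = -1.2194 − 0.0700 = -1.2894 ≈ -1.29
e^(−rT) = e^(−0.03·0.25) = 0.9925
N(−d₂) = N(1.29) = 0.9015;  N(−d₁) = N(1.22) = 0.8888
P = 88·0.9925·0.9015 − 80·0.8888 = 78.7370 − 71.1040 = 7.6330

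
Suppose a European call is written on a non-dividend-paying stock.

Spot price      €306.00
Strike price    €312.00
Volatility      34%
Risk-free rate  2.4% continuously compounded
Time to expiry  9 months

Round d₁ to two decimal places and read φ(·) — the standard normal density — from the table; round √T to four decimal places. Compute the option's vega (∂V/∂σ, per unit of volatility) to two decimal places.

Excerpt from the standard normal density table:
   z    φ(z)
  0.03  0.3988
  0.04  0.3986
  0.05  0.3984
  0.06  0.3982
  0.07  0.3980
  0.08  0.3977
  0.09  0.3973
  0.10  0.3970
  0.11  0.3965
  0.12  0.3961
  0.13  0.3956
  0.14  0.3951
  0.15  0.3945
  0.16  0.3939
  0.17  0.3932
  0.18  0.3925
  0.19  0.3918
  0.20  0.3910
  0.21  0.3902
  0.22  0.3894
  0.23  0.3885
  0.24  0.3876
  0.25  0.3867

σ√T = 0.34 × 0.8660 = 0.2944
d₁ = [ln(306/312) + (0.024 + ½·0.34²)·0.75] / (σ√T) = (-0.0194 + 0.0614) / 0.2944 = 0.1424 which rounds to 0.14
√T = √0.75 = 0.8660
φ(d₁) = φ(0.14) = 0.3951
vega = S·φ(d₁)·√T = 306·0.3951·0.8660 = 104.6999
(The put has the same vega.)

104.70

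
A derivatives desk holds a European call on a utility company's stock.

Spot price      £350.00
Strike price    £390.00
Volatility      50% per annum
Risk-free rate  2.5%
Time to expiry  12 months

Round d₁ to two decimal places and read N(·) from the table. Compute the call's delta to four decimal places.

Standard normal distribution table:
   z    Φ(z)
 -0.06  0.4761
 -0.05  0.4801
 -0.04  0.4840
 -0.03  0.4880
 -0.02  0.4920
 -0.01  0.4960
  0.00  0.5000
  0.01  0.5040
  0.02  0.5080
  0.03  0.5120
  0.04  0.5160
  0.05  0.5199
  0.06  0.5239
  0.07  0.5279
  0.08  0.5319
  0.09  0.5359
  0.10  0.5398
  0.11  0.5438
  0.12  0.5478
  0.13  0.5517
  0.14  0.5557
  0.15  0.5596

σ√T = 0.5·√1 = 0.5000
ln(S/K) + (r + σ²/2)T = ln(350/390) + (0.025 + 0.5²/2)·1 = -0.1082 + 0.1500 = 0.0418
d₁ = 0.0418 / 0.5000 = 0.0836 ≈ 0.08
N(d₁) = N(0.08) = 0.5319
Δ_call = N(d₁) = 0.5319

0.5319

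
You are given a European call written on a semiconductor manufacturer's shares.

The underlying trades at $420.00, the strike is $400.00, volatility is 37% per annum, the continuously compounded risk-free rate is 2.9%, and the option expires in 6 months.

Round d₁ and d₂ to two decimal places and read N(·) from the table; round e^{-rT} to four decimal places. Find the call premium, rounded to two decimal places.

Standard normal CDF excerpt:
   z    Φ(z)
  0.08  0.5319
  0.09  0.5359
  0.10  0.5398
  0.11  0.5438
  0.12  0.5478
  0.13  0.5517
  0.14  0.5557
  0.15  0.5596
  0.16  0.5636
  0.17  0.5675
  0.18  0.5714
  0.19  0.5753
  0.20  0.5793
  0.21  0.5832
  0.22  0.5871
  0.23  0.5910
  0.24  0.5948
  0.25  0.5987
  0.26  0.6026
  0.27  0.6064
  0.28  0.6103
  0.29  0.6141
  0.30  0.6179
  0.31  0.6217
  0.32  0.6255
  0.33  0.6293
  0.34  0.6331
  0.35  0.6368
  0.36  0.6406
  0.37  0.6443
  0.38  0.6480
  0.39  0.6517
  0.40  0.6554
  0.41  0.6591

σ√T = 0.37 × 0.7071 = 0.2616
d₁ = [ln(420/400) + (0.029 + 0.37²/2)·0.5] / 0.2616 = [0.0488 + 0.0487] / 0.2616 = 0.3727 ⇒ 0.37
d₂ = d₁ − σ√T = 0.3727 − 0.2616 = 0.1111 ⇒ 0.11
exp(−rT) = exp(−0.029·0.5) = 0.9856
N(d₁) = N(0.37) = 0.6443;  N(d₂) = N(0.11) = 0.5438
C = 420·0.6443 − 400·0.9856·0.5438 = 270.6060 − 214.3877 = 56.2183

$56.22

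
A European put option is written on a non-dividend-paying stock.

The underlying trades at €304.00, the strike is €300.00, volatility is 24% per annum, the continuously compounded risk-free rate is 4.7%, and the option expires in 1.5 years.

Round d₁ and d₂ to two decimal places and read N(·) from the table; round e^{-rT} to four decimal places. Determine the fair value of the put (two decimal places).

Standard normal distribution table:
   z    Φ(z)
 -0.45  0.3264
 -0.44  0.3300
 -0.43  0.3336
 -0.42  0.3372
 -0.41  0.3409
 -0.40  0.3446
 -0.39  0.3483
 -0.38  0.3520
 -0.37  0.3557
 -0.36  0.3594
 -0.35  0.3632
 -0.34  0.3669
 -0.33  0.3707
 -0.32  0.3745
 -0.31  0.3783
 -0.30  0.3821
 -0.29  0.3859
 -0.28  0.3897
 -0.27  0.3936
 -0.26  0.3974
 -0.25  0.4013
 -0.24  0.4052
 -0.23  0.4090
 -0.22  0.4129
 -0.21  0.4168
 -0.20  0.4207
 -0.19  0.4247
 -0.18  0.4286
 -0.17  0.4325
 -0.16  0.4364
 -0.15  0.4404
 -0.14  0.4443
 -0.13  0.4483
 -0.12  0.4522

T = 1.5;  σ√T = 0.2939
ln(S/K) + (r + σ²/2)T = ln(304/300) + (0.047 + 0.24²/2)·1.5 = 0.0132 + 0.1137 = 0.1269
d₁ = 0.1269 / 0.2939 = 0.4319 ⇒ 0.43
d₂ = d₁ − σ√T = 0.4319 − 0.2939 = 0.1379 ⇒ 0.14
exp(−rT) = exp(−0.047·1.5) = 0.9319
N(−d₂) = N(-0.14) = 0.4443;  N(−d₁) = N(-0.43) = 0.3336
P = 300·0.9319·0.4443 − 304·0.3336 = 124.2130 − 101.4144 = 22.7986

€22.80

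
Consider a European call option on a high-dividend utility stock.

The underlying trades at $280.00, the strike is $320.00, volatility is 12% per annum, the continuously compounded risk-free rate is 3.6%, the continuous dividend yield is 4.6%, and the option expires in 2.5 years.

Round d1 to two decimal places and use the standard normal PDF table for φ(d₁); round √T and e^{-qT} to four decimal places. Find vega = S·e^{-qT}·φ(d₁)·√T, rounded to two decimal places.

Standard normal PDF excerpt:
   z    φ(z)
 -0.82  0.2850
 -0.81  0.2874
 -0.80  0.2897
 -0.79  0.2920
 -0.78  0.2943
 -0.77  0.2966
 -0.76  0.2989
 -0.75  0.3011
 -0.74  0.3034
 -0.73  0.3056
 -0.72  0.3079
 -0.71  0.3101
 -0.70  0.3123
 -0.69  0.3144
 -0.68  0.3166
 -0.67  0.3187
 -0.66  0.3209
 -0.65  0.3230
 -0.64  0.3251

119.73

σ√T = 0.12·√2.5 = 0.1897
d₁ = [ln(280/320) + (0.036 − 0.046 + 0.12²/2)·2.5] / 0.1897 = [-0.1335 − 0.0070] / 0.1897 = -0.7407 which rounds to -0.74
√T = √2.5 = 1.5811
φ(d₁) = φ(-0.74) = 0.3034
e^(−qT) = e^(−0.046·2.5) = 0.8914
vega = S·e^(−qT)·φ(d₁)·√T = 280·0.8914·0.3034·1.5811 = 119.7307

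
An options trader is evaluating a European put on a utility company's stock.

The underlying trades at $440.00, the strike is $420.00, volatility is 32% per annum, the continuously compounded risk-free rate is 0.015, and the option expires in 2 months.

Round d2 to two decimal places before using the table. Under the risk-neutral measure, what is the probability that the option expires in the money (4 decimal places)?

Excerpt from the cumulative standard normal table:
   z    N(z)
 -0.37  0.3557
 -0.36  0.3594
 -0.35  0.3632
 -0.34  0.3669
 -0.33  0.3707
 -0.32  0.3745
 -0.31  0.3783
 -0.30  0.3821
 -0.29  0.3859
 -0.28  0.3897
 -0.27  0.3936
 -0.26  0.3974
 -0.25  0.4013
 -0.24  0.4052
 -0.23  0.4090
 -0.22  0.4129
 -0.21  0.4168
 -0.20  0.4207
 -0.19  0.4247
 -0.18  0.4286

σ√T = 0.32·√0.1667 = 0.1306
ln(S/K) + (r + σ²/2)T = ln(440/420) + (0.015 + 0.32²/2)·0.1667 = 0.0465 + 0.0110 = 0.0576
d₁ = 0.0576 / 0.1306 = 0.4406 ⇒ 0.44
d₂ = d₁ − σ√T = 0.4406 − 0.1306 = 0.3099 ⇒ 0.31
Risk-neutral Pr[S_T < K] = N(−d₂) = N(-0.31) = 0.3783

0.3783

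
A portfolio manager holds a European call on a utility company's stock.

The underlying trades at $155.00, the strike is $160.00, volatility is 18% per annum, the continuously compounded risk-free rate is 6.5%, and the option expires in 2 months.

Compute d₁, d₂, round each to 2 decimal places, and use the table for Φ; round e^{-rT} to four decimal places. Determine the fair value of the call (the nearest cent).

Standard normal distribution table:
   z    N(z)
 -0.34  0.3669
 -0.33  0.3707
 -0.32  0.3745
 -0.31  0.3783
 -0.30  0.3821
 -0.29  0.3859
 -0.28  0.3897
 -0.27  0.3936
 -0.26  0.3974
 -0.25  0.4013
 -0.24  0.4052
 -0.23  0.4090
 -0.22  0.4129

T = 0.1667;  σ√T = 0.0735
d₁ = [ln(155/160) + (0.065 + 0.18²/2)·0.1667] / 0.0735 = [-0.0317 + 0.0135] / 0.0735 = -0.2479 which rounds to -0.25
d₂ = d₁ − σ√T = -0.2479 − 0.0735 = -0.3214 which rounds to -0.32
exp(−rT) = exp(−0.065·0.1667) = 0.9892
N(d₁) = N(-0.25) = 0.4013;  N(d₂) = N(-0.32) = 0.3745
C = 155·0.4013 − 160·0.9892·0.3745 = 62.2015 − 59.2729 = 2.9286

$2.93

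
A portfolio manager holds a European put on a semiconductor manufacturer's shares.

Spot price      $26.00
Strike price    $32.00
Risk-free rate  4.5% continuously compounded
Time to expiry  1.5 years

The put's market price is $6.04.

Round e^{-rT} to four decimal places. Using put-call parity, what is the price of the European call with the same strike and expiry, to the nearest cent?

$2.13

exp(−rT) = exp(−0.045·1.5) = 0.9347
Put-call parity: C − P = S − K·e^(−rT) = 26 − 32·0.9347 = 26 − 29.9104 = -3.9104
C = P + (C − P) = 6.04 + (-3.9104) = 2.1296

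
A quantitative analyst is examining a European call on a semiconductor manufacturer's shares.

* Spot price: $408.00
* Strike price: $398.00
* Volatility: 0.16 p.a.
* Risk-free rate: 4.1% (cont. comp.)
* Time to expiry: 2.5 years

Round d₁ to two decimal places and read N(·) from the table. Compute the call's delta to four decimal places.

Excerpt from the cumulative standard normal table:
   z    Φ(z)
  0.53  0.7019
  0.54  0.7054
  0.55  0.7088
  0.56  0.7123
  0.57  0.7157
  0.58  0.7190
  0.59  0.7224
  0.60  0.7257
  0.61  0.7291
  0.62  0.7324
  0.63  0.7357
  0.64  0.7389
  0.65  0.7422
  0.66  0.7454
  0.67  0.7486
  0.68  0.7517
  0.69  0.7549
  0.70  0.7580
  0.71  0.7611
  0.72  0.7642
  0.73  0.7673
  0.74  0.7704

0.7357

T = 2.5;  σ√T = 0.2530
ln(S/K) + (r + σ²/2)T = ln(408/398) + (0.041 + 0.16²/2)·2.5 = 0.0248 + 0.1345 = 0.1593
d₁ = 0.1593 / 0.2530 = 0.6297 ≈ 0.63
N(d₁) = N(0.63) = 0.7357
Δ_call = N(d₁) = 0.7357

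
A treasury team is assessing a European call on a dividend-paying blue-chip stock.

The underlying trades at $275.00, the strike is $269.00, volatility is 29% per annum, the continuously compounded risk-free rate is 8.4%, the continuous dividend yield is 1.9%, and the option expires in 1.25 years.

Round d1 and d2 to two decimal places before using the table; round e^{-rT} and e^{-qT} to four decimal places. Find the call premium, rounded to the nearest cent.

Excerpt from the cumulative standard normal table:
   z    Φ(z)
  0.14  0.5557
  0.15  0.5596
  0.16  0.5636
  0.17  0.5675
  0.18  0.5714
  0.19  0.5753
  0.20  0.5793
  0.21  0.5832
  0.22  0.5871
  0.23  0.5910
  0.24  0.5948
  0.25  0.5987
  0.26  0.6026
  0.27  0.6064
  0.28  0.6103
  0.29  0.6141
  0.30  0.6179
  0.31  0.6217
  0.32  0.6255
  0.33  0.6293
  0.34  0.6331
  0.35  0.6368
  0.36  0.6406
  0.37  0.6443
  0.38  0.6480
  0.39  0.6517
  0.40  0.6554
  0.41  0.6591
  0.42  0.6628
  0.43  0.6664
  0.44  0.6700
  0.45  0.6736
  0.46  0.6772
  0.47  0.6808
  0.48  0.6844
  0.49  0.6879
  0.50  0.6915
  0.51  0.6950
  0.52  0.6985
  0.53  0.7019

$47.29

σ√T = 0.29·√1.25 = 0.3242
d₁ = [ln(275/269) + (0.084 − 0.019 + 0.29²/2)·1.25] / 0.3242 = [0.0221 + 0.1338] / 0.3242 = 0.4807 which rounds to 0.48
d₂ = d₁ − σ√T = 0.4807 − 0.3242 = 0.1565 which rounds to 0.16
e^(−qT) = e^(−0.019·1.25) = 0.9765;  e^(−rT) = e^(−0.084·1.25) = 0.9003
N(d₁) = N(0.48) = 0.6844;  N(d₂) = N(0.16) = 0.5636
C = 275·0.9765·0.6844 − 269·0.9003·0.5636 = 183.7871 − 136.4930 = 47.2940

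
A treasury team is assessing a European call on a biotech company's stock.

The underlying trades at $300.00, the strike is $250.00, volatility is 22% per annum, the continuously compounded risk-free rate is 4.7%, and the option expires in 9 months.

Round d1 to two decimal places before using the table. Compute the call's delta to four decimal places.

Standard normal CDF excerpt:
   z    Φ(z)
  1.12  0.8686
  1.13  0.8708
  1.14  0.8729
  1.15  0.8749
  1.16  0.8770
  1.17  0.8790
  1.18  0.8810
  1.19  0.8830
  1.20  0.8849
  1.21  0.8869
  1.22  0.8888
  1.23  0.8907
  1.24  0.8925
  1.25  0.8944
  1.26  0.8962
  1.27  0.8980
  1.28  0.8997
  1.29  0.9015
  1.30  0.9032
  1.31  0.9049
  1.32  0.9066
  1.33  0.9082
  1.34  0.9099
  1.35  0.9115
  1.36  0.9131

0.8925

σ√T = 0.22·√0.75 = 0.1905
d₁ = [ln(300/250) + (0.047 + 0.22²/2)·0.75] / 0.1905 = [0.1823 + 0.0534] / 0.1905 = 1.2372 ⇒ 1.24
N(d₁) = N(1.24) = 0.8925
Δ_call = N(d₁) = 0.8925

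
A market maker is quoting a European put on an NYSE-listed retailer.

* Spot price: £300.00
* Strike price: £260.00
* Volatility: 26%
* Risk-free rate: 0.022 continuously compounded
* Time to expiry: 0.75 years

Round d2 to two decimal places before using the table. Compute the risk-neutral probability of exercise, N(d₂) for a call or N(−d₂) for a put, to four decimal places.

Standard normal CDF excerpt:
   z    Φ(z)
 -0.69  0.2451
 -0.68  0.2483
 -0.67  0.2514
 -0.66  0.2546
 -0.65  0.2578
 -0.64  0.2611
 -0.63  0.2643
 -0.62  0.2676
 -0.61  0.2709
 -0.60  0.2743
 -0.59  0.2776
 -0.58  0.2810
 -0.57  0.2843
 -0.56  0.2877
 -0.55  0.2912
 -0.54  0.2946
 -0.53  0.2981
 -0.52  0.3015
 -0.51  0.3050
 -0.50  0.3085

T = 0.75;  σ√T = 0.2252
d₁ = [ln(300/260) + (0.022 + ½·0.26²)·0.75] / (σ√T) = (0.1431 + 0.0418) / 0.2252 = 0.8214 ≈ 0.82
d₂ = 0.8214 − 0.2252 = 0.5962 ≈ 0.60
Pr(exercise) under Q = N(−d₂) = N(-0.60) = 0.2743

0.2743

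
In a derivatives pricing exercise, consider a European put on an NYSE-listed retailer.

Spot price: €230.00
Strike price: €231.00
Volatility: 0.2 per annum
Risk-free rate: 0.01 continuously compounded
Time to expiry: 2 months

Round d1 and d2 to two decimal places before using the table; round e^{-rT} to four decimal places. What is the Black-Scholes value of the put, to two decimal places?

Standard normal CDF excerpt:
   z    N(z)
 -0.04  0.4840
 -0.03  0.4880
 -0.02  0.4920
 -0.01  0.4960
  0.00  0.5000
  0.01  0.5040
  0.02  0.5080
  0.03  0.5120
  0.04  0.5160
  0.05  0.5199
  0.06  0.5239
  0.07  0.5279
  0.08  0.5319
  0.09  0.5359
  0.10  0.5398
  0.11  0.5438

σ√T = 0.2·√0.1667 = 0.0816
d₁ = [ln(230/231) + (0.01 + 0.2²/2)·0.1667] / 0.0816 = [-0.0043 + 0.0050] / 0.0816 = 0.0081 → 0.01
d₂ = d₁ − σ√T = 0.0081 − 0.0816 = -0.0735 → -0.07
exp(−rT) = exp(−0.01·0.1667) = 0.9983
P = 231·0.9983·N(0.07) − 230·N(-0.01) = 231·0.9983·0.5279 − 230·0.4960 = 121.7376 − 114.0800 = 7.6576

€7.66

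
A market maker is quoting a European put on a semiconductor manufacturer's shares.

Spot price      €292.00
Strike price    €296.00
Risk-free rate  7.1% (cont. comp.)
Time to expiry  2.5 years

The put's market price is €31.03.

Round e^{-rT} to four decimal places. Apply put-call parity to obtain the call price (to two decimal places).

exp(−rT) = exp(−0.071·2.5) = 0.8374
Put-call parity: C − P = S − K·e^(−rT) = 292 − 296·0.8374 = 292 − 247.8704 = 44.1296
C = P + (C − P) = 31.03 + (44.1296) = 75.1596

€75.16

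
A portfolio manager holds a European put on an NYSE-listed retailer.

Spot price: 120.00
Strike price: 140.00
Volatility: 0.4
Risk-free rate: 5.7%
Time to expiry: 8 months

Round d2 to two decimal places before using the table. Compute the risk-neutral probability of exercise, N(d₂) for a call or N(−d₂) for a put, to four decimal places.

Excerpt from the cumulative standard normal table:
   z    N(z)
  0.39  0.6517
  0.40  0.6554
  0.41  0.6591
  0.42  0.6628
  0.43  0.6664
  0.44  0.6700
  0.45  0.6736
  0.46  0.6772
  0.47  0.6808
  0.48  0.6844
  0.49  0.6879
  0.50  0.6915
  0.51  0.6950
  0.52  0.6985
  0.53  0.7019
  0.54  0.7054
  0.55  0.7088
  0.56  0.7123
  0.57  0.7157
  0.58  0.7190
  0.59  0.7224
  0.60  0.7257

σ√T = 0.4 × 0.8165 = 0.3266
ln(S/K) + (r + σ²/2)T = ln(120/140) + (0.057 + 0.4²/2)·0.6667 = -0.1542 + 0.0913 = -0.0628
d₁ = -0.0628 / 0.3266 = -0.1923 which rounds to -0.19
d₂ = d₁ − σ√T = -0.1923 − 0.3266 = -0.5189 which rounds to -0.52
Pr(exercise) under Q = N(−d₂) = N(0.52) = 0.6985

0.6985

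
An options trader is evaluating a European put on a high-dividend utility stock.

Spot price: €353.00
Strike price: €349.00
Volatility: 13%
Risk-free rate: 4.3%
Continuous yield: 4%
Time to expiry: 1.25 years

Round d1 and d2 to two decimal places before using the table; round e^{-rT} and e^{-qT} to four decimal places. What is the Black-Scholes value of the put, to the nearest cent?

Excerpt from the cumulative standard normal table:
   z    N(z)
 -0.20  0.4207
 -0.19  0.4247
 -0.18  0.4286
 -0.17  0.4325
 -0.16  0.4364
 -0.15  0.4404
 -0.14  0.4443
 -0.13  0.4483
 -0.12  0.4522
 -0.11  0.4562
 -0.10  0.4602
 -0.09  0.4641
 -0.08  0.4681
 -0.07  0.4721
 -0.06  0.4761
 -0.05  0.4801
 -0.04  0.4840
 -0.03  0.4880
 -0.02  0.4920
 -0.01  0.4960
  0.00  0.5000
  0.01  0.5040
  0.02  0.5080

€17.49

σ√T = 0.13 × 1.1180 = 0.1453
ln(S/K) + (r − q + σ²/2)T = ln(353/349) + (0.043 − 0.04 + 0.13²/2)·1.25 = 0.0114 + 0.0143 = 0.0257
d₁ = 0.0257 / 0.1453 = 0.1769 → 0.18
d₂ = d₁ − σ√T = 0.1769 − 0.1453 = 0.0315 → 0.03
e^(−qT) = e^(−0.04·1.25) = 0.9512;  e^(−rT) = e^(−0.043·1.25) = 0.9477
P = 349·0.9477·N(-0.03) − 353·0.9512·N(-0.18) = 349·0.9477·0.4880 − 353·0.9512·0.4286 = 161.4047 − 143.9126 = 17.4921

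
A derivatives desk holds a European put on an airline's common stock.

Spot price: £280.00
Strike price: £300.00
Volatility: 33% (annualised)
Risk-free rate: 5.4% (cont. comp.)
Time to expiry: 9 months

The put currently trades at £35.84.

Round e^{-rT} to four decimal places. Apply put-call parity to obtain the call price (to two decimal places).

exp(−rT) = exp(−0.054·0.75) = 0.9603
Put-call parity: C − P = S − K·e^(−rT) = 280 − 300·0.9603 = 280 − 288.0900 = -8.0900
C = P + (C − P) = 35.84 + (-8.0900) = 27.7500

£27.75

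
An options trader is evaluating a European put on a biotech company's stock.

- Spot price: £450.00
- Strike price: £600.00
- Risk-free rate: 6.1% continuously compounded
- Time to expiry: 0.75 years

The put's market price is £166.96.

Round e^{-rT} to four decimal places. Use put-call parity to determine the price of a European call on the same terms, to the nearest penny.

exp(−rT) = exp(−0.061·0.75) = 0.9553
Put-call parity: C − P = S − K·e^(−rT) = 450 − 600·0.9553 = 450 − 573.1800 = -123.1800
C = P + (C − P) = 166.96 + (-123.1800) = 43.7800

£43.78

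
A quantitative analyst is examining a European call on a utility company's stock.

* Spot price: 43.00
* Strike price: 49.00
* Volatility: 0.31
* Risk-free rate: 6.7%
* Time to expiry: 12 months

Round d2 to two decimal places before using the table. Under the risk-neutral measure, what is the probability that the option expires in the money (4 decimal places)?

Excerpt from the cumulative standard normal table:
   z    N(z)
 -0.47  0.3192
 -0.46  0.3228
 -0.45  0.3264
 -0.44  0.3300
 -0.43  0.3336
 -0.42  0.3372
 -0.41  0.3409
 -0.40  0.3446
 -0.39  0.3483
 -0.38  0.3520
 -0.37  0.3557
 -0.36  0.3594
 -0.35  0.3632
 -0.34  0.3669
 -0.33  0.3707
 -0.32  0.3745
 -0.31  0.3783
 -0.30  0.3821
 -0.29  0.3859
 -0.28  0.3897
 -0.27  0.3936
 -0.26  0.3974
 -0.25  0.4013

0.3594

σ√T = 0.31·√1 = 0.3100
d₁ = [ln(43/49) + (0.067 + 0.31²/2)·1] / 0.3100 = [-0.1306 + 0.1151] / 0.3100 = -0.0502 ⇒ -0.05
d₂ = d₁ − σ√T = -0.0502 − 0.3100 = -0.3602 ⇒ -0.36
Pr(exercise) under Q = N(d₂) = 0.3594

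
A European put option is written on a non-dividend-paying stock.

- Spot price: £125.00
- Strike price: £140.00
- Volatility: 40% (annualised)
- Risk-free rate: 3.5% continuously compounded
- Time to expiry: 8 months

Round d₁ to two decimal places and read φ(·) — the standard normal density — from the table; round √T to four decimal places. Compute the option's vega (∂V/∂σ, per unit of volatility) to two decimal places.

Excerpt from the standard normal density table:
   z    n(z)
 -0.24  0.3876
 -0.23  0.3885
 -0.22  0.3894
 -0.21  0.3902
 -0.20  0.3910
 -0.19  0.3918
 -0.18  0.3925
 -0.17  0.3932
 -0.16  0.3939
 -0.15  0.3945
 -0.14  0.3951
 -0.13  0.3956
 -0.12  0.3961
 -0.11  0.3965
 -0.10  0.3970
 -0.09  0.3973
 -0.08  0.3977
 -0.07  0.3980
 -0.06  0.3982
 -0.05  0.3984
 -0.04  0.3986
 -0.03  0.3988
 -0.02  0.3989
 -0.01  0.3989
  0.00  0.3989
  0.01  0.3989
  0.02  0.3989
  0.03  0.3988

40.47

σ√T = 0.4 × 0.8165 = 0.3266
d₁ = [ln(125/140) + (0.035 + 0.4²/2)·0.6667] / 0.3266 = [-0.1133 + 0.0767] / 0.3266 = -0.1123 ≈ -0.11
√T = √0.6667 = 0.8165
φ(d₁) = φ(-0.11) = 0.3965
vega = S·φ(d₁)·√T = 125·0.3965·0.8165 = 40.4678
(The call has the same vega.)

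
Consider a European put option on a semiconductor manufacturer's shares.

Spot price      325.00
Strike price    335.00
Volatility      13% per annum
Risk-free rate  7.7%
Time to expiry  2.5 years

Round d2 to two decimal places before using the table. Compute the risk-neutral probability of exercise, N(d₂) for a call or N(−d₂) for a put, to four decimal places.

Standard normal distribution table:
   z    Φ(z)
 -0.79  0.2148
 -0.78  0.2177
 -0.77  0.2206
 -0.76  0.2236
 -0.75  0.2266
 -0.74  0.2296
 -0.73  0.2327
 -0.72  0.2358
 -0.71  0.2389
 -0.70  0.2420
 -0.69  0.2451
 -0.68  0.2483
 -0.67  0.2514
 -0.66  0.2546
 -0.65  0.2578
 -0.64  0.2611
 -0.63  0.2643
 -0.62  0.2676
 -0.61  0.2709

0.2451

σ√T = 0.13 × 1.5811 = 0.2055
d₁ = [ln(325/335) + (0.077 + 0.13²/2)·2.5] / 0.2055 = [-0.0303 + 0.2136] / 0.2055 = 0.8919 ⇒ 0.89
d₂ = d₁ − σ√T = 0.8919 − 0.2055 = 0.6863 ⇒ 0.69
Pr(exercise) under Q = N(−d₂) = N(-0.69) = 0.2451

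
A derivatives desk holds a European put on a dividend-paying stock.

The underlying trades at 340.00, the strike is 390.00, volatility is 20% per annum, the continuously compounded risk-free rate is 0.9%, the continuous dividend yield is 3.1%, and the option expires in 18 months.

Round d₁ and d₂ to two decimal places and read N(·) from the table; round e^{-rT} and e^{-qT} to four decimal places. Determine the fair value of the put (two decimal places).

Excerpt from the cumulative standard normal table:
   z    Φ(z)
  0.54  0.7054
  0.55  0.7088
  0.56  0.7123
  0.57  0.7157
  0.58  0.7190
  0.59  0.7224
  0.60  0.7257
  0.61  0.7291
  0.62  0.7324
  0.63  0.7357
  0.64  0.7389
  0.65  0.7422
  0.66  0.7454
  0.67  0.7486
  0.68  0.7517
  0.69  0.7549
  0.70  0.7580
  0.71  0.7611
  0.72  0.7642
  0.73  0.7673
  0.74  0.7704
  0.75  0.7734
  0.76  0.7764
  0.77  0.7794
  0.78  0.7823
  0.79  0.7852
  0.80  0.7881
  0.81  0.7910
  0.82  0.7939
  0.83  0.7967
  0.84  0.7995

73.18

σ√T = 0.2 × 1.2247 = 0.2449
d₁ = [ln(340/390) + (0.009 − 0.031 + 0.2²/2)·1.5] / 0.2449 = [-0.1372 − 0.0030] / 0.2449 = -0.5724 → -0.57
d₂ = d₁ − σ√T = -0.5724 − 0.2449 = -0.8173 → -0.82
e^(−qT) = e^(−0.031·1.5) = 0.9546;  e^(−rT) = e^(−0.009·1.5) = 0.9866
N(−d₂) = N(0.82) = 0.7939;  N(−d₁) = N(0.57) = 0.7157
P = 390·0.9866·0.7939 − 340·0.9546·0.7157 = 305.4721 − 232.2905 = 73.1816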